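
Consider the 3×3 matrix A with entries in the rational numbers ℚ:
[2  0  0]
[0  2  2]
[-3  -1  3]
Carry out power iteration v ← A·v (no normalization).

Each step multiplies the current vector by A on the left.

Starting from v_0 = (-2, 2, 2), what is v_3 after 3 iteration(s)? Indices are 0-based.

v_3 = (-16, 140, 90)

v_0 = (-2, 2, 2).
v_1 = A·v_0 = (-4, 8, 10).
v_2 = A·v_1 = (-8, 36, 34).
v_3 = A·v_2 = (-16, 140, 90).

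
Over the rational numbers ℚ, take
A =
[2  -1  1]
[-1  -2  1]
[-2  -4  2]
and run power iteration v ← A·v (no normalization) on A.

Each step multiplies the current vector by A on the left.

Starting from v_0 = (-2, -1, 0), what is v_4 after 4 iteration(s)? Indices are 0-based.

v_4 = (0, 1, 2)

v_0 = (-2, -1, 0).
v_1 = A·v_0 = (-3, 4, 8).
v_2 = A·v_1 = (-2, 3, 6).
v_3 = A·v_2 = (-1, 2, 4).
v_4 = A·v_3 = (0, 1, 2).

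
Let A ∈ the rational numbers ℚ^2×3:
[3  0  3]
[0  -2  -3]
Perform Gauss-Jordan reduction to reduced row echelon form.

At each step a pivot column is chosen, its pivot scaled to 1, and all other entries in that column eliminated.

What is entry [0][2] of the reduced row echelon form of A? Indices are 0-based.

[1] R0 /= 3  ⇒  (1, 0, 1)
[2] R1 /= -2  ⇒  (0, 1, 3/2)

M[0][2] = 1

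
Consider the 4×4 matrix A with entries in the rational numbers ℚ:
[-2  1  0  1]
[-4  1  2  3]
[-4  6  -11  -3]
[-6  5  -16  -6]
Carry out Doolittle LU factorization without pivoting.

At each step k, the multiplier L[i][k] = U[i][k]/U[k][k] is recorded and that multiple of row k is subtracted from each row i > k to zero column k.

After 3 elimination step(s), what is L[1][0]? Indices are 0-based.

Step 1: pivot at (0,0) is -2.
  row1 ← row1 − (2)·row0  ⇒  L[1][0]=2, U row1=(0, -1, 2, 1)
  row2 ← row2 − (2)·row0  ⇒  L[2][0]=2, U row2=(0, 4, -11, -5)
  row3 ← row3 − (3)·row0  ⇒  L[3][0]=3, U row3=(0, 2, -16, -9)
Step 2: pivot at (1,1) is -1.
  row2 ← row2 − (-4)·row1  ⇒  L[2][1]=-4, U row2=(0, 0, -3, -1)
  row3 ← row3 − (-2)·row1  ⇒  L[3][1]=-2, U row3=(0, 0, -12, -7)
Step 3: pivot at (2,2) is -3.
  row3 ← row3 − (4)·row2  ⇒  L[3][2]=4, U row3=(0, 0, 0, -3)

L[1][0] = 2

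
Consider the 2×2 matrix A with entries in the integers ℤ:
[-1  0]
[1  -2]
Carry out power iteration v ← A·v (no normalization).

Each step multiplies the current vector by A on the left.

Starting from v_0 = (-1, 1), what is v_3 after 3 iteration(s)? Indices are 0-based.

v_3 = (1, -15)

v_0 = (-1, 1).
v_1 = A·v_0 = (1, -3).
v_2 = A·v_1 = (-1, 7).
v_3 = A·v_2 = (1, -15).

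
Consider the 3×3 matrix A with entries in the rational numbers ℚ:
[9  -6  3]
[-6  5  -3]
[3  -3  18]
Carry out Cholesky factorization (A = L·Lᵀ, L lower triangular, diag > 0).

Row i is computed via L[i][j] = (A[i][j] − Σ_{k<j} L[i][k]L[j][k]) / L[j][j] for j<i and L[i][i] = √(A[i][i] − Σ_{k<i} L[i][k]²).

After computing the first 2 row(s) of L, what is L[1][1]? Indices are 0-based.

Step 1: L[0][0] = √(9) = 3.
  L[1][0] = (-6) / L[0][0] = -2.
Step 2: L[1][1] = √(1) = 1.

L[1][1] = 1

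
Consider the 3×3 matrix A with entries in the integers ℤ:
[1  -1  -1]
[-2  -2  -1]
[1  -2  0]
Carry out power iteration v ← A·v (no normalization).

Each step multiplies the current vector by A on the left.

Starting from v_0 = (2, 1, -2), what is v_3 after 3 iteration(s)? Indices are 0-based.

v_0 = (2, 1, -2).
v_1 = A·v_0 = (3, -4, 0).
v_2 = A·v_1 = (7, 2, 11).
v_3 = A·v_2 = (-6, -29, 3).

v_3 = (-6, -29, 3)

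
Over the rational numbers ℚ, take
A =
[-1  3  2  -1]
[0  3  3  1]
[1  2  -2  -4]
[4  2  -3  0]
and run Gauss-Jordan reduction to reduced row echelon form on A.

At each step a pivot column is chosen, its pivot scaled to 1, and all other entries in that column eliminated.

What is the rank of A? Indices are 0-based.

rank = 4

step 1: normalize row 0 (÷-1) = (1, -3, -2, 1)
  row 2: subtract 1×row0 = (0, 5, 0, -5)
  row 3: subtract 4×row0 = (0, 14, 5, -4)
step 2: normalize row 1 (÷3) = (0, 1, 1, 1/3)
  row 0: subtract -3×row1 = (1, 0, 1, 2)
  row 2: subtract 5×row1 = (0, 0, -5, -20/3)
  row 3: subtract 14×row1 = (0, 0, -9, -26/3)
step 3: normalize row 2 (÷-5) = (0, 0, 1, 4/3)
  row 0: subtract 1×row2 = (1, 0, 0, 2/3)
  row 1: subtract 1×row2 = (0, 1, 0, -1)
  row 3: subtract -9×row2 = (0, 0, 0, 10/3)
step 4: normalize row 3 (÷10/3) = (0, 0, 0, 1)
  row 0: subtract 2/3×row3 = (1, 0, 0, 0)
  row 1: subtract -1×row3 = (0, 1, 0, 0)
  row 2: subtract 4/3×row3 = (0, 0, 1, 0)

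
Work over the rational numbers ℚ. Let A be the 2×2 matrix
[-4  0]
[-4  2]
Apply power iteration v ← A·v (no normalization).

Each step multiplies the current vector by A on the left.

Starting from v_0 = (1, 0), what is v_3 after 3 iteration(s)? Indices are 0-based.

v_3 = (-64, -48)

v_0 = (1, 0).
v_1 = A·v_0 = (-4, -4).
v_2 = A·v_1 = (16, 8).
v_3 = A·v_2 = (-64, -48).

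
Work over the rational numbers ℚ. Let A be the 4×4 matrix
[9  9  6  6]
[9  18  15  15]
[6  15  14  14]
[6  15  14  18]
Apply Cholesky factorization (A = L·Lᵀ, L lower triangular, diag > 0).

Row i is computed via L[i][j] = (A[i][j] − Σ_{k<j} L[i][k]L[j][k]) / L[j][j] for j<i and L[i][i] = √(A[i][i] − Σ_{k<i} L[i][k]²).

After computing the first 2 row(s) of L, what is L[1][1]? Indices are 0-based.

L[1][1] = 3

Step 1: L[0][0] = √(9) = 3.
  L[1][0] = (9) / L[0][0] = 3.
Step 2: L[1][1] = √(9) = 3.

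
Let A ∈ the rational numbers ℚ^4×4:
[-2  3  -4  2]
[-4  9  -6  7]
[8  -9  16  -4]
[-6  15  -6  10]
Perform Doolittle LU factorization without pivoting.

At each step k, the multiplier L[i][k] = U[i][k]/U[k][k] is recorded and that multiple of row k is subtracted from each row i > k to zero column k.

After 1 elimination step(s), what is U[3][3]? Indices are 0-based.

U[3][3] = 4

k=0: U[0][0]=-2
  eliminate (1,0): mult=2, new row 1: (0, 3, 2, 3); set L[1][0]=2
  eliminate (2,0): mult=-4, new row 2: (0, 3, 0, 4); set L[2][0]=-4
  eliminate (3,0): mult=3, new row 3: (0, 6, 6, 4); set L[3][0]=3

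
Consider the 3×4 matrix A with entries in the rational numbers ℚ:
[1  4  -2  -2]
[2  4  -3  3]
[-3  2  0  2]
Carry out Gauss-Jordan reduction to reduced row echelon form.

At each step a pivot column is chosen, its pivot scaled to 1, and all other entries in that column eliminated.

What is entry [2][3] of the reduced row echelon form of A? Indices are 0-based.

[1] R0 /= 1  ⇒  (1, 4, -2, -2)
     R1 -= 2·R0  ⇒  (0, -4, 1, 7)
     R2 -= -3·R0  ⇒  (0, 14, -6, -4)
[2] R1 /= -4  ⇒  (0, 1, -1/4, -7/4)
     R0 -= 4·R1  ⇒  (1, 0, -1, 5)
     R2 -= 14·R1  ⇒  (0, 0, -5/2, 41/2)
[3] R2 /= -5/2  ⇒  (0, 0, 1, -41/5)
     R0 -= -1·R2  ⇒  (1, 0, 0, -16/5)
     R1 -= -1/4·R2  ⇒  (0, 1, 0, -19/5)

M[2][3] = -41/5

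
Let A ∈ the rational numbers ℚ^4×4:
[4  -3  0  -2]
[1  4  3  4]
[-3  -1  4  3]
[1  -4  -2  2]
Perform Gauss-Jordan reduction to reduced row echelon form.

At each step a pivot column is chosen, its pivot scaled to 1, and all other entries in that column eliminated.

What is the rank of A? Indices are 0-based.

[1] R0 /= 4  ⇒  (1, -3/4, 0, -1/2)
     R1 -= 1·R0  ⇒  (0, 19/4, 3, 9/2)
     R2 -= -3·R0  ⇒  (0, -13/4, 4, 3/2)
     R3 -= 1·R0  ⇒  (0, -13/4, -2, 5/2)
[2] R1 /= 19/4  ⇒  (0, 1, 12/19, 18/19)
     R0 -= -3/4·R1  ⇒  (1, 0, 9/19, 4/19)
     R2 -= -13/4·R1  ⇒  (0, 0, 115/19, 87/19)
     R3 -= -13/4·R1  ⇒  (0, 0, 1/19, 106/19)
[3] R2 /= 115/19  ⇒  (0, 0, 1, 87/115)
     R0 -= 9/19·R2  ⇒  (1, 0, 0, -17/115)
     R1 -= 12/19·R2  ⇒  (0, 1, 0, 54/115)
     R3 -= 1/19·R2  ⇒  (0, 0, 0, 637/115)
[4] R3 /= 637/115  ⇒  (0, 0, 0, 1)
     R0 -= -17/115·R3  ⇒  (1, 0, 0, 0)
     R1 -= 54/115·R3  ⇒  (0, 1, 0, 0)
     R2 -= 87/115·R3  ⇒  (0, 0, 1, 0)

rank = 4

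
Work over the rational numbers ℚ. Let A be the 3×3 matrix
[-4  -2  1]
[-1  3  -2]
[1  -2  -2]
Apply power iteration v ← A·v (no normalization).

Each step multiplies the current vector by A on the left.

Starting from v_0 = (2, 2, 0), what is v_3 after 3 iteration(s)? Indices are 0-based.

v_3 = (-224, 78, 14)

v_0 = (2, 2, 0).
v_1 = A·v_0 = (-12, 4, -2).
v_2 = A·v_1 = (38, 28, -16).
v_3 = A·v_2 = (-224, 78, 14).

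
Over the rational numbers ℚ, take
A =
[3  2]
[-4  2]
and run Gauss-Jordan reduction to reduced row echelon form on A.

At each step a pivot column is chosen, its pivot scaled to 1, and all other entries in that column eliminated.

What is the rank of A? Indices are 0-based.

rank = 2

pivot(0,0)=3: scale R0 → (1, 2/3)
  clear (1,0): R1 −= (-4)R0 → (0, 14/3)
pivot(1,1)=14/3: scale R1 → (0, 1)
  clear (0,1): R0 −= (2/3)R1 → (1, 0)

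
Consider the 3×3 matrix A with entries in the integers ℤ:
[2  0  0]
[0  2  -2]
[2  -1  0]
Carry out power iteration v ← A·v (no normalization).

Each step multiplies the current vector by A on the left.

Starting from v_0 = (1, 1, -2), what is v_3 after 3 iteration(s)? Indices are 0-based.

v_0 = (1, 1, -2).
v_1 = A·v_0 = (2, 6, 1).
v_2 = A·v_1 = (4, 10, -2).
v_3 = A·v_2 = (8, 24, -2).

v_3 = (8, 24, -2)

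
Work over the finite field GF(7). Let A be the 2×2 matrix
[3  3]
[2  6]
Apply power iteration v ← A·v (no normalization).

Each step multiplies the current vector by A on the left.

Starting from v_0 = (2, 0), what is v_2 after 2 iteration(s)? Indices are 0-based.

v_0 = (2, 0).
v_1 = A·v_0 = (6, 4).
v_2 = A·v_1 = (2, 1).

v_2 = (2, 1)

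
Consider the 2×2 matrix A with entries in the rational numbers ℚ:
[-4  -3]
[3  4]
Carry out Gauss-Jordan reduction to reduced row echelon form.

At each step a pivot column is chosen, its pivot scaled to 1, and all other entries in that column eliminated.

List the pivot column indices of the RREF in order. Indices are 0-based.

step 1: normalize row 0 (÷-4) = (1, 3/4)
  row 1: subtract 3×row0 = (0, 7/4)
step 2: normalize row 1 (÷7/4) = (0, 1)
  row 0: subtract 3/4×row1 = (1, 0)

pivot columns: 0, 1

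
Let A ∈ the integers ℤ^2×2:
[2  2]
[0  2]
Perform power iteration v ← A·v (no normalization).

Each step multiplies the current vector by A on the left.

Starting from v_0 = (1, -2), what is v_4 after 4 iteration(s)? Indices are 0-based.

v_0 = (1, -2).
v_1 = A·v_0 = (-2, -4).
v_2 = A·v_1 = (-12, -8).
v_3 = A·v_2 = (-40, -16).
v_4 = A·v_3 = (-112, -32).

v_4 = (-112, -32)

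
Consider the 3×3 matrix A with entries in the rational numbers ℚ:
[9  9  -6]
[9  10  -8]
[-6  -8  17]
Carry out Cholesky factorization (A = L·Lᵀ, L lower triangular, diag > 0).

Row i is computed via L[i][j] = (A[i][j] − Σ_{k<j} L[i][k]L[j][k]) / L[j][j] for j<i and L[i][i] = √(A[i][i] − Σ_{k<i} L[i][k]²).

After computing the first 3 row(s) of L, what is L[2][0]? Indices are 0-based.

L[2][0] = -2

Step 1: L[0][0] = √(9) = 3.
  L[1][0] = (9) / L[0][0] = 3.
Step 2: L[1][1] = √(1) = 1.
  L[2][0] = (-6) / L[0][0] = -2.
  L[2][1] = (-2) / L[1][1] = -2.
Step 3: L[2][2] = √(9) = 3.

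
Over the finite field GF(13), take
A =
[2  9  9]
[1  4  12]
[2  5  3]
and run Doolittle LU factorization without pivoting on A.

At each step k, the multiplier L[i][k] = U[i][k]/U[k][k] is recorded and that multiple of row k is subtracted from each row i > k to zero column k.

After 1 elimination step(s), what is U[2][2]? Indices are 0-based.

Step 1: pivot at (0,0) is 2.
  row1 ← row1 − (7)·row0  ⇒  L[1][0]=7, U row1=(0, 6, 1)
  row2 ← row2 − (1)·row0  ⇒  L[2][0]=1, U row2=(0, 9, 7)

U[2][2] = 7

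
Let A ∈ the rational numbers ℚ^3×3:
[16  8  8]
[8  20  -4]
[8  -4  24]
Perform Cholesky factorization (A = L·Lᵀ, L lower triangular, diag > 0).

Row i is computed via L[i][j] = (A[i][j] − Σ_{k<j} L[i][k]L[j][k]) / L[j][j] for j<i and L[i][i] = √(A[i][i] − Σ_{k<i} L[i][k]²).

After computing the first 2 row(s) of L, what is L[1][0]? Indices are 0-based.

L[1][0] = 2

Step 1: L[0][0] = √(16) = 4.
  L[1][0] = (8) / L[0][0] = 2.
Step 2: L[1][1] = √(16) = 4.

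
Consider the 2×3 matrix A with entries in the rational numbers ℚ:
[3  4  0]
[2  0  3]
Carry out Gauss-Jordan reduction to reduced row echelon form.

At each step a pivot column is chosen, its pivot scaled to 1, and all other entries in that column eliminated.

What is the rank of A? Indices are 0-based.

rank = 2

step 1: normalize row 0 (÷3) = (1, 4/3, 0)
  row 1: subtract 2×row0 = (0, -8/3, 3)
step 2: normalize row 1 (÷-8/3) = (0, 1, -9/8)
  row 0: subtract 4/3×row1 = (1, 0, 3/2)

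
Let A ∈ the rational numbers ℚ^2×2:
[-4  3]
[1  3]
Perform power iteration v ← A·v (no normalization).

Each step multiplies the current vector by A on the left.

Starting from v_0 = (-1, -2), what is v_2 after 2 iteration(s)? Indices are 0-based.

v_0 = (-1, -2).
v_1 = A·v_0 = (-2, -7).
v_2 = A·v_1 = (-13, -23).

v_2 = (-13, -23)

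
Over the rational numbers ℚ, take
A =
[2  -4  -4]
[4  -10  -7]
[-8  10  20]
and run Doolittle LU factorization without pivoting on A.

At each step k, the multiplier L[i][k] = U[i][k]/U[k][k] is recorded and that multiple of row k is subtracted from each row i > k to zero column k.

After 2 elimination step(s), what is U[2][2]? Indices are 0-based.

Step 1: pivot at (0,0) is 2.
  row1 ← row1 − (2)·row0  ⇒  L[1][0]=2, U row1=(0, -2, 1)
  row2 ← row2 − (-4)·row0  ⇒  L[2][0]=-4, U row2=(0, -6, 4)
Step 2: pivot at (1,1) is -2.
  row2 ← row2 − (3)·row1  ⇒  L[2][1]=3, U row2=(0, 0, 1)

U[2][2] = 1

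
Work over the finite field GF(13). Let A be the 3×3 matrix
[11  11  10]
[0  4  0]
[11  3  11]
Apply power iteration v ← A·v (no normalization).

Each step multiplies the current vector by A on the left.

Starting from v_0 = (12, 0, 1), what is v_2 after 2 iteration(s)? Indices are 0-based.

v_2 = (2, 0, 2)

v_0 = (12, 0, 1).
v_1 = A·v_0 = (12, 0, 0).
v_2 = A·v_1 = (2, 0, 2).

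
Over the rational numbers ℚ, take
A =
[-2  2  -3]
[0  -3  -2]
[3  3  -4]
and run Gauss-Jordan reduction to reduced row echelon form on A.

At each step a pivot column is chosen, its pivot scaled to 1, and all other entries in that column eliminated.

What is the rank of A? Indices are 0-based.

[1] R0 /= -2  ⇒  (1, -1, 3/2)
     R2 -= 3·R0  ⇒  (0, 6, -17/2)
[2] R1 /= -3  ⇒  (0, 1, 2/3)
     R0 -= -1·R1  ⇒  (1, 0, 13/6)
     R2 -= 6·R1  ⇒  (0, 0, -25/2)
[3] R2 /= -25/2  ⇒  (0, 0, 1)
     R0 -= 13/6·R2  ⇒  (1, 0, 0)
     R1 -= 2/3·R2  ⇒  (0, 1, 0)

rank = 3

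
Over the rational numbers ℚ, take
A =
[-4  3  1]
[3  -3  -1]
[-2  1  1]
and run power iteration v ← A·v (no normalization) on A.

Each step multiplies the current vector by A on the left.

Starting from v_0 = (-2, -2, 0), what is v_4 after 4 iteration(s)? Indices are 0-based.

v_0 = (-2, -2, 0).
v_1 = A·v_0 = (2, 0, 2).
v_2 = A·v_1 = (-6, 4, -2).
v_3 = A·v_2 = (34, -28, 14).
v_4 = A·v_3 = (-206, 172, -82).

v_4 = (-206, 172, -82)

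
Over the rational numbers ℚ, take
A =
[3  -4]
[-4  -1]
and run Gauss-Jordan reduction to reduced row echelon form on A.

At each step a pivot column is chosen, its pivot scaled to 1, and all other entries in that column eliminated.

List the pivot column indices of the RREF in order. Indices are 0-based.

pivot(0,0)=3: scale R0 → (1, -4/3)
  clear (1,0): R1 −= (-4)R0 → (0, -19/3)
pivot(1,1)=-19/3: scale R1 → (0, 1)
  clear (0,1): R0 −= (-4/3)R1 → (1, 0)

pivot columns: 0, 1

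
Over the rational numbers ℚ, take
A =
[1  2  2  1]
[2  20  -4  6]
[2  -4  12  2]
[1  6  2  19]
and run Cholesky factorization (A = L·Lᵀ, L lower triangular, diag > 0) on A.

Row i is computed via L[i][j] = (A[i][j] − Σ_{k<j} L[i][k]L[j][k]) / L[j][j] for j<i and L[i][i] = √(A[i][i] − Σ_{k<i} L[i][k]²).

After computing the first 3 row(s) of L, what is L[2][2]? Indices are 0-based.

Step 1: L[0][0] = √(1) = 1.
  L[1][0] = (2) / L[0][0] = 2.
Step 2: L[1][1] = √(16) = 4.
  L[2][0] = (2) / L[0][0] = 2.
  L[2][1] = (-8) / L[1][1] = -2.
Step 3: L[2][2] = √(4) = 2.

L[2][2] = 2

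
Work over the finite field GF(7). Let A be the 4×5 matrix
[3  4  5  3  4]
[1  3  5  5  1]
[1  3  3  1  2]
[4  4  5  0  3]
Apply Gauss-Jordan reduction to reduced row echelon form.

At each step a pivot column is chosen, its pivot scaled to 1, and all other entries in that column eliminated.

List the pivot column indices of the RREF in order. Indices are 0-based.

pivot(0,0)=3: scale R0 → (1, 6, 4, 1, 6)
  clear (1,0): R1 −= (1)R0 → (0, 4, 1, 4, 2)
  clear (2,0): R2 −= (1)R0 → (0, 4, 6, 0, 3)
  clear (3,0): R3 −= (4)R0 → (0, 1, 3, 3, 0)
pivot(1,1)=4: scale R1 → (0, 1, 2, 1, 4)
  clear (0,1): R0 −= (6)R1 → (1, 0, 6, 2, 3)
  clear (2,1): R2 −= (4)R1 → (0, 0, 5, 3, 1)
  clear (3,1): R3 −= (1)R1 → (0, 0, 1, 2, 3)
pivot(2,2)=5: scale R2 → (0, 0, 1, 2, 3)
  clear (0,2): R0 −= (6)R2 → (1, 0, 0, 4, 6)
  clear (1,2): R1 −= (2)R2 → (0, 1, 0, 4, 5)
  clear (3,2): R3 −= (1)R2 → (0, 0, 0, 0, 0)
col 3: no nonzero at/below row 3; advance.
col 4: no nonzero at/below row 3; advance.

pivot columns: 0, 1, 2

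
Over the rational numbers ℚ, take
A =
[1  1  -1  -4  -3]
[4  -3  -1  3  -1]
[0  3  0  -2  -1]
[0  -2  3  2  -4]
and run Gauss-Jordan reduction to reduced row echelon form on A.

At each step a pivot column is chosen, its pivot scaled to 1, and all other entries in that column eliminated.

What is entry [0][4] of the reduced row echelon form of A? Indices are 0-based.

step 1: normalize row 0 (÷1) = (1, 1, -1, -4, -3)
  row 1: subtract 4×row0 = (0, -7, 3, 19, 11)
step 2: normalize row 1 (÷-7) = (0, 1, -3/7, -19/7, -11/7)
  row 0: subtract 1×row1 = (1, 0, -4/7, -9/7, -10/7)
  row 2: subtract 3×row1 = (0, 0, 9/7, 43/7, 26/7)
  row 3: subtract -2×row1 = (0, 0, 15/7, -24/7, -50/7)
step 3: normalize row 2 (÷9/7) = (0, 0, 1, 43/9, 26/9)
  row 0: subtract -4/7×row2 = (1, 0, 0, 13/9, 2/9)
  row 1: subtract -3/7×row2 = (0, 1, 0, -2/3, -1/3)
  row 3: subtract 15/7×row2 = (0, 0, 0, -41/3, -40/3)
step 4: normalize row 3 (÷-41/3) = (0, 0, 0, 1, 40/41)
  row 0: subtract 13/9×row3 = (1, 0, 0, 0, -146/123)
  row 1: subtract -2/3×row3 = (0, 1, 0, 0, 13/41)
  row 2: subtract 43/9×row3 = (0, 0, 1, 0, -218/123)

M[0][4] = -146/123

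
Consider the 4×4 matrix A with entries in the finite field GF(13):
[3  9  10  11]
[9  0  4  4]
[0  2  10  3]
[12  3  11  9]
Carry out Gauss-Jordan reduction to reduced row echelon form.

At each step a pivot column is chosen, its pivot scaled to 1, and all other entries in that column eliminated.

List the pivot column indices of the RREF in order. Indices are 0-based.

pivot(0,0)=3: scale R0 → (1, 3, 12, 8)
  clear (1,0): R1 −= (9)R0 → (0, 12, 0, 10)
  clear (3,0): R3 −= (12)R0 → (0, 6, 10, 4)
pivot(1,1)=12: scale R1 → (0, 1, 0, 3)
  clear (0,1): R0 −= (3)R1 → (1, 0, 12, 12)
  clear (2,1): R2 −= (2)R1 → (0, 0, 10, 10)
  clear (3,1): R3 −= (6)R1 → (0, 0, 10, 12)
pivot(2,2)=10: scale R2 → (0, 0, 1, 1)
  clear (0,2): R0 −= (12)R2 → (1, 0, 0, 0)
  clear (3,2): R3 −= (10)R2 → (0, 0, 0, 2)
pivot(3,3)=2: scale R3 → (0, 0, 0, 1)
  clear (1,3): R1 −= (3)R3 → (0, 1, 0, 0)
  clear (2,3): R2 −= (1)R3 → (0, 0, 1, 0)

pivot columns: 0, 1, 2, 3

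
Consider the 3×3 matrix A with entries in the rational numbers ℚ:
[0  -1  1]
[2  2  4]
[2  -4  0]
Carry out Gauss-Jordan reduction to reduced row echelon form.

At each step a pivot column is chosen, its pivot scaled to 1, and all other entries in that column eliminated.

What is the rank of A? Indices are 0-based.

rank = 3

[1] R0 <-> R1
[1] R0 /= 2  ⇒  (1, 1, 2)
     R2 -= 2·R0  ⇒  (0, -6, -4)
[2] R1 /= -1  ⇒  (0, 1, -1)
     R0 -= 1·R1  ⇒  (1, 0, 3)
     R2 -= -6·R1  ⇒  (0, 0, -10)
[3] R2 /= -10  ⇒  (0, 0, 1)
     R0 -= 3·R2  ⇒  (1, 0, 0)
     R1 -= -1·R2  ⇒  (0, 1, 0)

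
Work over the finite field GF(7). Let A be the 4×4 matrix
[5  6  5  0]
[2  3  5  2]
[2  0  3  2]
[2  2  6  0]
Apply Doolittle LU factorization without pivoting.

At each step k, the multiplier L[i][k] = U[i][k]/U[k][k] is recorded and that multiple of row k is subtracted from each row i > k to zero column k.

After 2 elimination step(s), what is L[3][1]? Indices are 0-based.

Step 1: pivot at (0,0) is 5.
  row1 ← row1 − (6)·row0  ⇒  L[1][0]=6, U row1=(0, 2, 3, 2)
  row2 ← row2 − (6)·row0  ⇒  L[2][0]=6, U row2=(0, 6, 1, 2)
  row3 ← row3 − (6)·row0  ⇒  L[3][0]=6, U row3=(0, 1, 4, 0)
Step 2: pivot at (1,1) is 2.
  row2 ← row2 − (3)·row1  ⇒  L[2][1]=3, U row2=(0, 0, 6, 3)
  row3 ← row3 − (4)·row1  ⇒  L[3][1]=4, U row3=(0, 0, 6, 6)

L[3][1] = 4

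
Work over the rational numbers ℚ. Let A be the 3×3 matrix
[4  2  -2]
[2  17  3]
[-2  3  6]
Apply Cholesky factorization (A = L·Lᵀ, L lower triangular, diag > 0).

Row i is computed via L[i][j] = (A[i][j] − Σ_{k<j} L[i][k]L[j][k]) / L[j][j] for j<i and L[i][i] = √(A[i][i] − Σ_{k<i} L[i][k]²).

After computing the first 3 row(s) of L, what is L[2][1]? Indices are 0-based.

Step 1: L[0][0] = √(4) = 2.
  L[1][0] = (2) / L[0][0] = 1.
Step 2: L[1][1] = √(16) = 4.
  L[2][0] = (-2) / L[0][0] = -1.
  L[2][1] = (4) / L[1][1] = 1.
Step 3: L[2][2] = √(4) = 2.

L[2][1] = 1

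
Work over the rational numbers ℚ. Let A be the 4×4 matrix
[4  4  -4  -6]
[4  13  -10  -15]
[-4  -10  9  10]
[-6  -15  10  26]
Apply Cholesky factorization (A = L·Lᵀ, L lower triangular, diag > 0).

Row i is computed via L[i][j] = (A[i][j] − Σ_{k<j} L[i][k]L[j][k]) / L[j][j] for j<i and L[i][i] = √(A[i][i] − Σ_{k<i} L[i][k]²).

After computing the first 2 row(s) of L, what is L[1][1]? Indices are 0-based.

Step 1: L[0][0] = √(4) = 2.
  L[1][0] = (4) / L[0][0] = 2.
Step 2: L[1][1] = √(9) = 3.

L[1][1] = 3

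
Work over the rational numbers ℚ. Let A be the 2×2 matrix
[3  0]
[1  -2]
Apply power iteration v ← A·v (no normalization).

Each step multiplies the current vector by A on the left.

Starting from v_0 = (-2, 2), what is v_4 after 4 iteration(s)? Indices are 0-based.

v_4 = (-162, 6)

v_0 = (-2, 2).
v_1 = A·v_0 = (-6, -6).
v_2 = A·v_1 = (-18, 6).
v_3 = A·v_2 = (-54, -30).
v_4 = A·v_3 = (-162, 6).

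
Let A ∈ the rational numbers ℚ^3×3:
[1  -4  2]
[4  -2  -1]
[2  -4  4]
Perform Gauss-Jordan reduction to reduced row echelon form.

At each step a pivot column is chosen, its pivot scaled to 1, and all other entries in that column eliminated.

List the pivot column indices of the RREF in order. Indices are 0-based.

step 1: normalize row 0 (÷1) = (1, -4, 2)
  row 1: subtract 4×row0 = (0, 14, -9)
  row 2: subtract 2×row0 = (0, 4, 0)
step 2: normalize row 1 (÷14) = (0, 1, -9/14)
  row 0: subtract -4×row1 = (1, 0, -4/7)
  row 2: subtract 4×row1 = (0, 0, 18/7)
step 3: normalize row 2 (÷18/7) = (0, 0, 1)
  row 0: subtract -4/7×row2 = (1, 0, 0)
  row 1: subtract -9/14×row2 = (0, 1, 0)

pivot columns: 0, 1, 2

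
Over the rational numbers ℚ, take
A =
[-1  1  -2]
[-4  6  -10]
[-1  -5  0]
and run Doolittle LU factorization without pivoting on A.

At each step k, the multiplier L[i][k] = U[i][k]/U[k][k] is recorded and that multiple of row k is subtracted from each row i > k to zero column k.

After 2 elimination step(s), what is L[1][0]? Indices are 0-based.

L[1][0] = 4

k=0: U[0][0]=-1
  eliminate (1,0): mult=4, new row 1: (0, 2, -2); set L[1][0]=4
  eliminate (2,0): mult=1, new row 2: (0, -6, 2); set L[2][0]=1
k=1: U[1][1]=2
  eliminate (2,1): mult=-3, new row 2: (0, 0, -4); set L[2][1]=-3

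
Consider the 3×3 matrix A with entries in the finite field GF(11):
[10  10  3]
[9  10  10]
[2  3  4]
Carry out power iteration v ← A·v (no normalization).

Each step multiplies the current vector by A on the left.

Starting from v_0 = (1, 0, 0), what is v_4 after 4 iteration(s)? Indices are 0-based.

v_4 = (4, 7, 3)

v_0 = (1, 0, 0).
v_1 = A·v_0 = (10, 9, 2).
v_2 = A·v_1 = (9, 2, 0).
v_3 = A·v_2 = (0, 2, 2).
v_4 = A·v_3 = (4, 7, 3).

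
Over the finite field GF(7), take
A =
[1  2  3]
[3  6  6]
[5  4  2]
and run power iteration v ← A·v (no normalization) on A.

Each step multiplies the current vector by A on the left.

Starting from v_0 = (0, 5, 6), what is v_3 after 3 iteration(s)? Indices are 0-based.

v_0 = (0, 5, 6).
v_1 = A·v_0 = (0, 3, 4).
v_2 = A·v_1 = (4, 0, 6).
v_3 = A·v_2 = (1, 6, 4).

v_3 = (1, 6, 4)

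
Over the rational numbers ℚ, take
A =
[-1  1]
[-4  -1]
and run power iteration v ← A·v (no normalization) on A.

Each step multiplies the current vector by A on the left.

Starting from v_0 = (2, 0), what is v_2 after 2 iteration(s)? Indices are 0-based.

v_0 = (2, 0).
v_1 = A·v_0 = (-2, -8).
v_2 = A·v_1 = (-6, 16).

v_2 = (-6, 16)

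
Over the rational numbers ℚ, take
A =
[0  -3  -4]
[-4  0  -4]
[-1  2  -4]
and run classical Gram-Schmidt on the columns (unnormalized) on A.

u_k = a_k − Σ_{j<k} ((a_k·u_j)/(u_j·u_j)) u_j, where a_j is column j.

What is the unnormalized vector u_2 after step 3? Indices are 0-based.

u_2 = (-544/217, 204/217, -816/217)

Step 1: u_0 = a_0 = (0, -4, -1).
Step 2: u_1 = a_1 − (-2/17)·u_0 = (-3, -8/17, 32/17).
Step 3: u_2 = a_2 − (20/17)·u_0 − (108/217)·u_1 = (-544/217, 204/217, -816/217).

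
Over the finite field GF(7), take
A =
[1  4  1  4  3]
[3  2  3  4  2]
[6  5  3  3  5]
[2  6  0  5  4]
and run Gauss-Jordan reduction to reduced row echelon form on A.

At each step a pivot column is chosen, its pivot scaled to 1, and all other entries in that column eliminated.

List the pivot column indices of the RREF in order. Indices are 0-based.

pivot columns: 0, 1, 2, 3

step 1: normalize row 0 (÷1) = (1, 4, 1, 4, 3)
  row 1: subtract 3×row0 = (0, 4, 0, 6, 0)
  row 2: subtract 6×row0 = (0, 2, 4, 0, 1)
  row 3: subtract 2×row0 = (0, 5, 5, 4, 5)
step 2: normalize row 1 (÷4) = (0, 1, 0, 5, 0)
  row 0: subtract 4×row1 = (1, 0, 1, 5, 3)
  row 2: subtract 2×row1 = (0, 0, 4, 4, 1)
  row 3: subtract 5×row1 = (0, 0, 5, 0, 5)
step 3: normalize row 2 (÷4) = (0, 0, 1, 1, 2)
  row 0: subtract 1×row2 = (1, 0, 0, 4, 1)
  row 3: subtract 5×row2 = (0, 0, 0, 2, 2)
step 4: normalize row 3 (÷2) = (0, 0, 0, 1, 1)
  row 0: subtract 4×row3 = (1, 0, 0, 0, 4)
  row 1: subtract 5×row3 = (0, 1, 0, 0, 2)
  row 2: subtract 1×row3 = (0, 0, 1, 0, 1)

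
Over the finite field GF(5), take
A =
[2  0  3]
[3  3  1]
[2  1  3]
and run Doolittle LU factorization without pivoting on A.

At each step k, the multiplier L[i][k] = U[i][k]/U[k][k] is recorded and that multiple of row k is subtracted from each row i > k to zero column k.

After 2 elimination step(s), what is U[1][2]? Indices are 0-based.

Step 1: pivot at (0,0) is 2.
  row1 ← row1 − (4)·row0  ⇒  L[1][0]=4, U row1=(0, 3, 4)
  row2 ← row2 − (1)·row0  ⇒  L[2][0]=1, U row2=(0, 1, 0)
Step 2: pivot at (1,1) is 3.
  row2 ← row2 − (2)·row1  ⇒  L[2][1]=2, U row2=(0, 0, 2)

U[1][2] = 4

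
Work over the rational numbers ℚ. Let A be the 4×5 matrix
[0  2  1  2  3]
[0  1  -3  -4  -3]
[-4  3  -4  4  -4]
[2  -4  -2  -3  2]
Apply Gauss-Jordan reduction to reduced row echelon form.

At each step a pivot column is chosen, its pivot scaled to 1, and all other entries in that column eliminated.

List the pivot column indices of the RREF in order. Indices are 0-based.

step 1: exchange rows 0,2
step 1: normalize row 0 (÷-4) = (1, -3/4, 1, -1, 1)
  row 3: subtract 2×row0 = (0, -5/2, -4, -1, 0)
step 2: normalize row 1 (÷1) = (0, 1, -3, -4, -3)
  row 0: subtract -3/4×row1 = (1, 0, -5/4, -4, -5/4)
  row 2: subtract 2×row1 = (0, 0, 7, 10, 9)
  row 3: subtract -5/2×row1 = (0, 0, -23/2, -11, -15/2)
step 3: normalize row 2 (÷7) = (0, 0, 1, 10/7, 9/7)
  row 0: subtract -5/4×row2 = (1, 0, 0, -31/14, 5/14)
  row 1: subtract -3×row2 = (0, 1, 0, 2/7, 6/7)
  row 3: subtract -23/2×row2 = (0, 0, 0, 38/7, 51/7)
step 4: normalize row 3 (÷38/7) = (0, 0, 0, 1, 51/38)
  row 0: subtract -31/14×row3 = (1, 0, 0, 0, 253/76)
  row 1: subtract 2/7×row3 = (0, 1, 0, 0, 9/19)
  row 2: subtract 10/7×row3 = (0, 0, 1, 0, -12/19)

pivot columns: 0, 1, 2, 3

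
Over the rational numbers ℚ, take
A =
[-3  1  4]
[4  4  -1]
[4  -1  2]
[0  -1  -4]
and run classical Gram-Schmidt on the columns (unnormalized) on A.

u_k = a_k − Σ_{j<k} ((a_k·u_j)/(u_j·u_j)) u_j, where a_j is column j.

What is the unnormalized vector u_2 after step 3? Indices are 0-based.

u_2 = (1064/349, -317/349, 1115/349, -1319/349)

Step 1: u_0 = a_0 = (-3, 4, 4, 0).
Step 2: u_1 = a_1 − (9/41)·u_0 = (68/41, 128/41, -77/41, -1).
Step 3: u_2 = a_2 − (-8/41)·u_0 − (77/349)·u_1 = (1064/349, -317/349, 1115/349, -1319/349).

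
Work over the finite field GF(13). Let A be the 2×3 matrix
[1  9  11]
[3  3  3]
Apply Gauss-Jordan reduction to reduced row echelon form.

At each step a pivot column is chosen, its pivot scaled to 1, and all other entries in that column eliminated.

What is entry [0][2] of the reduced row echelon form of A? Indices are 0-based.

M[0][2] = 3

step 1: normalize row 0 (÷1) = (1, 9, 11)
  row 1: subtract 3×row0 = (0, 2, 9)
step 2: normalize row 1 (÷2) = (0, 1, 11)
  row 0: subtract 9×row1 = (1, 0, 3)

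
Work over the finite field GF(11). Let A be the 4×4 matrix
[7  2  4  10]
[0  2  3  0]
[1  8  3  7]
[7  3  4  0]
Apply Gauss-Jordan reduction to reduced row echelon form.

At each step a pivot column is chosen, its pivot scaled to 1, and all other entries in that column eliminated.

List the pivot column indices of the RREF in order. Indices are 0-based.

pivot(0,0)=7: scale R0 → (1, 5, 10, 3)
  clear (2,0): R2 −= (1)R0 → (0, 3, 4, 4)
  clear (3,0): R3 −= (7)R0 → (0, 1, 0, 1)
pivot(1,1)=2: scale R1 → (0, 1, 7, 0)
  clear (0,1): R0 −= (5)R1 → (1, 0, 8, 3)
  clear (2,1): R2 −= (3)R1 → (0, 0, 5, 4)
  clear (3,1): R3 −= (1)R1 → (0, 0, 4, 1)
pivot(2,2)=5: scale R2 → (0, 0, 1, 3)
  clear (0,2): R0 −= (8)R2 → (1, 0, 0, 1)
  clear (1,2): R1 −= (7)R2 → (0, 1, 0, 1)
  clear (3,2): R3 −= (4)R2 → (0, 0, 0, 0)
col 3: no nonzero at/below row 3; advance.

pivot columns: 0, 1, 2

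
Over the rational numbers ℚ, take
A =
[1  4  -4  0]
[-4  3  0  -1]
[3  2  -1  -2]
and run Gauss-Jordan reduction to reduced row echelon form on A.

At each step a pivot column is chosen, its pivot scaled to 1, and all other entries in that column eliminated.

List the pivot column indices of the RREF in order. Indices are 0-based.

pivot columns: 0, 1, 2

step 1: normalize row 0 (÷1) = (1, 4, -4, 0)
  row 1: subtract -4×row0 = (0, 19, -16, -1)
  row 2: subtract 3×row0 = (0, -10, 11, -2)
step 2: normalize row 1 (÷19) = (0, 1, -16/19, -1/19)
  row 0: subtract 4×row1 = (1, 0, -12/19, 4/19)
  row 2: subtract -10×row1 = (0, 0, 49/19, -48/19)
step 3: normalize row 2 (÷49/19) = (0, 0, 1, -48/49)
  row 0: subtract -12/19×row2 = (1, 0, 0, -20/49)
  row 1: subtract -16/19×row2 = (0, 1, 0, -43/49)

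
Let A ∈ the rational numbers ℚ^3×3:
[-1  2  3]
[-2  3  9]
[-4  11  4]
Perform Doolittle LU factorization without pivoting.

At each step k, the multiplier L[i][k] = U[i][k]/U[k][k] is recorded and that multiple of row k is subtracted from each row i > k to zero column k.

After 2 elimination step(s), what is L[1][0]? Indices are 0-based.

L[1][0] = 2

k=0: U[0][0]=-1
  eliminate (1,0): mult=2, new row 1: (0, -1, 3); set L[1][0]=2
  eliminate (2,0): mult=4, new row 2: (0, 3, -8); set L[2][0]=4
k=1: U[1][1]=-1
  eliminate (2,1): mult=-3, new row 2: (0, 0, 1); set L[2][1]=-3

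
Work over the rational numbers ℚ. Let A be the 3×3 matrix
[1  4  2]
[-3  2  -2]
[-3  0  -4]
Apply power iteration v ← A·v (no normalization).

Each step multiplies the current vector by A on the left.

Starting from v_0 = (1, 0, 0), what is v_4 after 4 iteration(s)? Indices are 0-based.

v_4 = (127, 57, -27)

v_0 = (1, 0, 0).
v_1 = A·v_0 = (1, -3, -3).
v_2 = A·v_1 = (-17, -3, 9).
v_3 = A·v_2 = (-11, 27, 15).
v_4 = A·v_3 = (127, 57, -27).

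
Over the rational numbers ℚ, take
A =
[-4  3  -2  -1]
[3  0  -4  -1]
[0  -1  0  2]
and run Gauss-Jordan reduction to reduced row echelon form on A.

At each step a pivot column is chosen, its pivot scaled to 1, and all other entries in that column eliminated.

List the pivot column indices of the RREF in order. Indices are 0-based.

pivot columns: 0, 1, 2

[1] R0 /= -4  ⇒  (1, -3/4, 1/2, 1/4)
     R1 -= 3·R0  ⇒  (0, 9/4, -11/2, -7/4)
[2] R1 /= 9/4  ⇒  (0, 1, -22/9, -7/9)
     R0 -= -3/4·R1  ⇒  (1, 0, -4/3, -1/3)
     R2 -= -1·R1  ⇒  (0, 0, -22/9, 11/9)
[3] R2 /= -22/9  ⇒  (0, 0, 1, -1/2)
     R0 -= -4/3·R2  ⇒  (1, 0, 0, -1)
     R1 -= -22/9·R2  ⇒  (0, 1, 0, -2)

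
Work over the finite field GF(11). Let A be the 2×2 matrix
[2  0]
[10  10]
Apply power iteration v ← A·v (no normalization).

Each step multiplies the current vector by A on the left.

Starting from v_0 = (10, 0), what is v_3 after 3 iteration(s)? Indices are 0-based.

v_3 = (3, 3)

v_0 = (10, 0).
v_1 = A·v_0 = (9, 1).
v_2 = A·v_1 = (7, 1).
v_3 = A·v_2 = (3, 3).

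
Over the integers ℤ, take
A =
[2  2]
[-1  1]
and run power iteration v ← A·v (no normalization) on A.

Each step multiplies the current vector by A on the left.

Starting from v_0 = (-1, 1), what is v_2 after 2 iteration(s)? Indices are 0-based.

v_2 = (4, 2)

v_0 = (-1, 1).
v_1 = A·v_0 = (0, 2).
v_2 = A·v_1 = (4, 2).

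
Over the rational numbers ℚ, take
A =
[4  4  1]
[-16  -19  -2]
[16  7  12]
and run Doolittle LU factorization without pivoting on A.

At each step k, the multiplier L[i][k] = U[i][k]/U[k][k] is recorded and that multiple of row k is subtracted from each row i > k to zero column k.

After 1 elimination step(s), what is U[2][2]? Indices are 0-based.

U[2][2] = 8

k=0: U[0][0]=4
  eliminate (1,0): mult=-4, new row 1: (0, -3, 2); set L[1][0]=-4
  eliminate (2,0): mult=4, new row 2: (0, -9, 8); set L[2][0]=4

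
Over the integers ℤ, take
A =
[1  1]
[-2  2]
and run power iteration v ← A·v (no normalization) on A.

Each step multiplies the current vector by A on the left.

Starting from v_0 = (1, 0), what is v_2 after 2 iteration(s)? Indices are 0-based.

v_0 = (1, 0).
v_1 = A·v_0 = (1, -2).
v_2 = A·v_1 = (-1, -6).

v_2 = (-1, -6)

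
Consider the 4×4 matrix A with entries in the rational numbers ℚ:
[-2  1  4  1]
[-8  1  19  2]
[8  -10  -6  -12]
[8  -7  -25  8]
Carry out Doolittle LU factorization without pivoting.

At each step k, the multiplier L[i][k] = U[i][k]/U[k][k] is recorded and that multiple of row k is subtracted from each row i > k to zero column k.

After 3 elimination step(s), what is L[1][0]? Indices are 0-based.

L[1][0] = 4

[col 0] pivot -2
  R1 -= 4*R0 → (0, -3, 3, -2)  (L[1][0] := 4)
  R2 -= -4*R0 → (0, -6, 10, -8)  (L[2][0] := -4)
  R3 -= -4*R0 → (0, -3, -9, 12)  (L[3][0] := -4)
[col 1] pivot -3
  R2 -= 2*R1 → (0, 0, 4, -4)  (L[2][1] := 2)
  R3 -= 1*R1 → (0, 0, -12, 14)  (L[3][1] := 1)
[col 2] pivot 4
  R3 -= -3*R2 → (0, 0, 0, 2)  (L[3][2] := -3)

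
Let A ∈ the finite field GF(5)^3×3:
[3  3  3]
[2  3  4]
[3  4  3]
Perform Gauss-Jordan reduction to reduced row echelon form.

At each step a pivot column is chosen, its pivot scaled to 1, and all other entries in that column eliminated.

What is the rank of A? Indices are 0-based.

step 1: normalize row 0 (÷3) = (1, 1, 1)
  row 1: subtract 2×row0 = (0, 1, 2)
  row 2: subtract 3×row0 = (0, 1, 0)
step 2: normalize row 1 (÷1) = (0, 1, 2)
  row 0: subtract 1×row1 = (1, 0, 4)
  row 2: subtract 1×row1 = (0, 0, 3)
step 3: normalize row 2 (÷3) = (0, 0, 1)
  row 0: subtract 4×row2 = (1, 0, 0)
  row 1: subtract 2×row2 = (0, 1, 0)

rank = 3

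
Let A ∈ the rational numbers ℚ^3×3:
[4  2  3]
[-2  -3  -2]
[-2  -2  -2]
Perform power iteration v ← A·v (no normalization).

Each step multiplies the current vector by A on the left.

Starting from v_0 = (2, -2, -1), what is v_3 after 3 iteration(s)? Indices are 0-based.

v_0 = (2, -2, -1).
v_1 = A·v_0 = (1, 4, 2).
v_2 = A·v_1 = (18, -18, -14).
v_3 = A·v_2 = (-6, 46, 28).

v_3 = (-6, 46, 28)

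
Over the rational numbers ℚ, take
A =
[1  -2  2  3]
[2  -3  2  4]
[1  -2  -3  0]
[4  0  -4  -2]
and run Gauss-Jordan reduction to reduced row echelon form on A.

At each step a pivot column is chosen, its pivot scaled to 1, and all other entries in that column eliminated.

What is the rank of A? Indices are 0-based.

pivot(0,0)=1: scale R0 → (1, -2, 2, 3)
  clear (1,0): R1 −= (2)R0 → (0, 1, -2, -2)
  clear (2,0): R2 −= (1)R0 → (0, 0, -5, -3)
  clear (3,0): R3 −= (4)R0 → (0, 8, -12, -14)
pivot(1,1)=1: scale R1 → (0, 1, -2, -2)
  clear (0,1): R0 −= (-2)R1 → (1, 0, -2, -1)
  clear (3,1): R3 −= (8)R1 → (0, 0, 4, 2)
pivot(2,2)=-5: scale R2 → (0, 0, 1, 3/5)
  clear (0,2): R0 −= (-2)R2 → (1, 0, 0, 1/5)
  clear (1,2): R1 −= (-2)R2 → (0, 1, 0, -4/5)
  clear (3,2): R3 −= (4)R2 → (0, 0, 0, -2/5)
pivot(3,3)=-2/5: scale R3 → (0, 0, 0, 1)
  clear (0,3): R0 −= (1/5)R3 → (1, 0, 0, 0)
  clear (1,3): R1 −= (-4/5)R3 → (0, 1, 0, 0)
  clear (2,3): R2 −= (3/5)R3 → (0, 0, 1, 0)

rank = 4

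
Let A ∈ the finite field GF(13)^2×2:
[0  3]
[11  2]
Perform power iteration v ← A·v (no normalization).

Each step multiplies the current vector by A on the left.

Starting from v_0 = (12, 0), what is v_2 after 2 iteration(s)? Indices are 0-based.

v_0 = (12, 0).
v_1 = A·v_0 = (0, 2).
v_2 = A·v_1 = (6, 4).

v_2 = (6, 4)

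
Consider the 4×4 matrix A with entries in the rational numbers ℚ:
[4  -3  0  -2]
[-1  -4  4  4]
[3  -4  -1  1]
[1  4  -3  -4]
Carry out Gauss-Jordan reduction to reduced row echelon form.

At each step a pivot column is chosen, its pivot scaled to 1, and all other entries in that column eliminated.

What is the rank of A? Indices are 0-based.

step 1: normalize row 0 (÷4) = (1, -3/4, 0, -1/2)
  row 1: subtract -1×row0 = (0, -19/4, 4, 7/2)
  row 2: subtract 3×row0 = (0, -7/4, -1, 5/2)
  row 3: subtract 1×row0 = (0, 19/4, -3, -7/2)
step 2: normalize row 1 (÷-19/4) = (0, 1, -16/19, -14/19)
  row 0: subtract -3/4×row1 = (1, 0, -12/19, -20/19)
  row 2: subtract -7/4×row1 = (0, 0, -47/19, 23/19)
  row 3: subtract 19/4×row1 = (0, 0, 1, 0)
step 3: normalize row 2 (÷-47/19) = (0, 0, 1, -23/47)
  row 0: subtract -12/19×row2 = (1, 0, 0, -64/47)
  row 1: subtract -16/19×row2 = (0, 1, 0, -54/47)
  row 3: subtract 1×row2 = (0, 0, 0, 23/47)
step 4: normalize row 3 (÷23/47) = (0, 0, 0, 1)
  row 0: subtract -64/47×row3 = (1, 0, 0, 0)
  row 1: subtract -54/47×row3 = (0, 1, 0, 0)
  row 2: subtract -23/47×row3 = (0, 0, 1, 0)

rank = 4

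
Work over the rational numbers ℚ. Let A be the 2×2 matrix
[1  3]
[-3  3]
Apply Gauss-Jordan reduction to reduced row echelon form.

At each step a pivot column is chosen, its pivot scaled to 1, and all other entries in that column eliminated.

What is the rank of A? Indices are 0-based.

rank = 2

[1] R0 /= 1  ⇒  (1, 3)
     R1 -= -3·R0  ⇒  (0, 12)
[2] R1 /= 12  ⇒  (0, 1)
     R0 -= 3·R1  ⇒  (1, 0)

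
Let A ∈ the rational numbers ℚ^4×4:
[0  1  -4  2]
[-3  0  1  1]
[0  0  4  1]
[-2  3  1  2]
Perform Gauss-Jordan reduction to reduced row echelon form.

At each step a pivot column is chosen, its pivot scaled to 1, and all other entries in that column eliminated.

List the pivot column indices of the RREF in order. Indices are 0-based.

pivot(0,0): swap R0↔R1
pivot(0,0)=-3: scale R0 → (1, 0, -1/3, -1/3)
  clear (3,0): R3 −= (-2)R0 → (0, 3, 1/3, 4/3)
pivot(1,1)=1: scale R1 → (0, 1, -4, 2)
  clear (3,1): R3 −= (3)R1 → (0, 0, 37/3, -14/3)
pivot(2,2)=4: scale R2 → (0, 0, 1, 1/4)
  clear (0,2): R0 −= (-1/3)R2 → (1, 0, 0, -1/4)
  clear (1,2): R1 −= (-4)R2 → (0, 1, 0, 3)
  clear (3,2): R3 −= (37/3)R2 → (0, 0, 0, -31/4)
pivot(3,3)=-31/4: scale R3 → (0, 0, 0, 1)
  clear (0,3): R0 −= (-1/4)R3 → (1, 0, 0, 0)
  clear (1,3): R1 −= (3)R3 → (0, 1, 0, 0)
  clear (2,3): R2 −= (1/4)R3 → (0, 0, 1, 0)

pivot columns: 0, 1, 2, 3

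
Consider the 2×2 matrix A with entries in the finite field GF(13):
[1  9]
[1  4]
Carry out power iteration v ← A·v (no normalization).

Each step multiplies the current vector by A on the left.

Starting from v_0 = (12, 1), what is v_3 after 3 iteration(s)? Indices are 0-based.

v_3 = (7, 11)

v_0 = (12, 1).
v_1 = A·v_0 = (8, 3).
v_2 = A·v_1 = (9, 7).
v_3 = A·v_2 = (7, 11).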